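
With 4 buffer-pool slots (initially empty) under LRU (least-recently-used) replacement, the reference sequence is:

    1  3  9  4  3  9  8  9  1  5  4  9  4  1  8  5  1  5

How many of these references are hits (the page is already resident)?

8

1 -> fault, frames {1}
3 -> fault, frames {1,3}
9 -> fault, frames {1,3,9}
4 -> fault, frames {1,3,9,4}
3 -> hit
9 -> hit
8 -> fault, evict 1, frames {4,3,9,8}
9 -> hit
1 -> fault, evict 4, frames {3,8,9,1}
5 -> fault, evict 3, frames {8,9,1,5}
4 -> fault, evict 8, frames {9,1,5,4}
9 -> hit
4 -> hit
1 -> hit
8 -> fault, evict 5, frames {9,4,1,8}
5 -> fault, evict 9, frames {4,1,8,5}
1 -> hit
5 -> hit
Hits: 8.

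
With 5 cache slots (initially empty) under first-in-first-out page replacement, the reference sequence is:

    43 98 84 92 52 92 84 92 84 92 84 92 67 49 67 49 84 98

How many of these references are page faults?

43 -> miss, frames {43}
98 -> miss, frames {43,98}
84 -> miss, frames {43,98,84}
92 -> miss, frames {43,98,84,92}
52 -> miss, frames {43,98,84,92,52}
92 -> hit
84 -> hit
92 -> hit
84 -> hit
92 -> hit
84 -> hit
92 -> hit
67 -> miss, evict 43, frames {98,84,92,52,67}
49 -> miss, evict 98, frames {84,92,52,67,49}
67 -> hit
49 -> hit
84 -> hit
98 -> miss, evict 84, frames {92,52,67,49,98}
Page faults: 8.

8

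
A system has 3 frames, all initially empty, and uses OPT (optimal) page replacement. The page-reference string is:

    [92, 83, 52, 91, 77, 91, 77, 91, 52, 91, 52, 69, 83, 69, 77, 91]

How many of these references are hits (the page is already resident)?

92: fault, frames {92}
83: fault, frames {92,83}
52: fault, frames {92,83,52}
91: fault, evict 92, frames {83,52,91}
77: fault, evict 83, frames {52,91,77}
91: hit
77: hit
91: hit
52: hit
91: hit
52: hit
69: fault, evict 52, frames {91,77,69}
83: fault, evict 91, frames {77,69,83}
69: hit
77: hit
91: fault, evict 83, frames {77,69,91}
Hits: 8.

8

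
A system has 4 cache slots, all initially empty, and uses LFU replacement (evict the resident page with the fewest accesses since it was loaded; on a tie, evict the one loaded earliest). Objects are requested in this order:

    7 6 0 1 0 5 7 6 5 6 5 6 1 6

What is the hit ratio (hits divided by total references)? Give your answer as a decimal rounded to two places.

0.43

7 -> miss, frames {7}
6 -> miss, frames {7,6}
0 -> miss, frames {7,6,0}
1 -> miss, frames {7,6,0,1}
0 -> hit
5 -> miss, evict 7, frames {6,0,1,5}
7 -> miss, evict 6, frames {0,1,5,7}
6 -> miss, evict 1, frames {0,5,7,6}
5 -> hit
6 -> hit
5 -> hit
6 -> hit
1 -> miss, evict 7, frames {0,5,6,1}
6 -> hit
Hits: 6 of 14 references → 6/14 = 0.4286.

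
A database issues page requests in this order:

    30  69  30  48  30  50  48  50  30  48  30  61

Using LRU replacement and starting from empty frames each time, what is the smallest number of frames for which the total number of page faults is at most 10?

f=1: 12 faults
f=2: 8 faults
f=3: 5 faults
f=4: 5 faults
f=5: 5 faults
Smallest f with faults ≤ 10 is 2.

2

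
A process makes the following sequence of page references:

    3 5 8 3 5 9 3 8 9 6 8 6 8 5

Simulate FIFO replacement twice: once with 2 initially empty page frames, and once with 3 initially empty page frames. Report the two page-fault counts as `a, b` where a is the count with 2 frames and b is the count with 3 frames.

2 frames: F F F F F F F F F F F . . F → 12 faults.
3 frames: F F F . . F F . . F F . . F → 8 faults.
8 < 12: adding a frame reduced faults, as is typical.

12, 8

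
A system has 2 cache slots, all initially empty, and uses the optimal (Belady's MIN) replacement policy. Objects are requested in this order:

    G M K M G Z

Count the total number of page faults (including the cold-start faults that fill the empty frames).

G → fault, frames [G]
M → fault, frames [G, M]
K → fault, evict G, frames [M, K]
M → hit
G → fault, evict K, frames [M, G]
Z → fault, evict G, frames [M, Z]
Page faults: 5.

5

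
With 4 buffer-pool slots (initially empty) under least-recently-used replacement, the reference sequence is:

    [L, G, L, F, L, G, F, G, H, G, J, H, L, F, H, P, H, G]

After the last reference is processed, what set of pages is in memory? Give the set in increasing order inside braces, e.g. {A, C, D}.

{F, G, H, P}

L → fault, frames [L]
G → fault, frames [L, G]
L → hit
F → fault, frames [G, L, F]
L → hit
G → hit
F → hit
G → hit
H → fault, frames [L, F, G, H]
G → hit
J → fault, evict L, frames [F, H, G, J]
H → hit
L → fault, evict F, frames [G, J, H, L]
F → fault, evict G, frames [J, H, L, F]
H → hit
P → fault, evict J, frames [L, F, H, P]
H → hit
G → fault, evict L, frames [F, P, H, G]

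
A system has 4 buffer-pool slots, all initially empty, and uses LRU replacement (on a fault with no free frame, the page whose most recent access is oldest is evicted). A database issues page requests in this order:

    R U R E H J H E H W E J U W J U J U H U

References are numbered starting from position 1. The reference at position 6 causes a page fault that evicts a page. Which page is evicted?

pos 1: R → miss, frames [R]
pos 2: U → miss, frames [R, U]
pos 3: R → hit
pos 4: E → miss, frames [U, R, E]
pos 5: H → miss, frames [U, R, E, H]
pos 6: J → miss, evict U, frames [R, E, H, J]
At position 6, page U is evicted.

U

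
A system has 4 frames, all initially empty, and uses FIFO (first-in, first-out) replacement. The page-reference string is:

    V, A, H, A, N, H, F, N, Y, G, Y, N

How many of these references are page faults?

7

V: fault, frames [V]
A: fault, frames [V, A]
H: fault, frames [V, A, H]
A: hit
N: fault, frames [V, A, H, N]
H: hit
F: fault, evict V, frames [A, H, N, F]
N: hit
Y: fault, evict A, frames [H, N, F, Y]
G: fault, evict H, frames [N, F, Y, G]
Y: hit
N: hit
Page faults: 7.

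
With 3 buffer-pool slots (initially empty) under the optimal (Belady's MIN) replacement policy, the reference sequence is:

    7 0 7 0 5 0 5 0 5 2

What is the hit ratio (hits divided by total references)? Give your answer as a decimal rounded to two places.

0.60

7 → miss, frames {7}
0 → miss, frames {7,0}
7 → hit
0 → hit
5 → miss, frames {7,0,5}
0 → hit
5 → hit
0 → hit
5 → hit
2 → miss, evict 5, frames {7,0,2}
Hits: 6 of 10 references → 6/10 = 0.6000.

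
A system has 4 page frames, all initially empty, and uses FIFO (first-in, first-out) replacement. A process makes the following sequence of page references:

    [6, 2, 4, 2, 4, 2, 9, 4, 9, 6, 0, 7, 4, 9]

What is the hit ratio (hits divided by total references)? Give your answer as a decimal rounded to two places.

0.57

6: fault, frames [6]
2: fault, frames [6, 2]
4: fault, frames [6, 2, 4]
2: hit
4: hit
2: hit
9: fault, frames [6, 2, 4, 9]
4: hit
9: hit
6: hit
0: fault, evict 6, frames [2, 4, 9, 0]
7: fault, evict 2, frames [4, 9, 0, 7]
4: hit
9: hit
Hits: 8 of 14 references → 8/14 = 0.5714.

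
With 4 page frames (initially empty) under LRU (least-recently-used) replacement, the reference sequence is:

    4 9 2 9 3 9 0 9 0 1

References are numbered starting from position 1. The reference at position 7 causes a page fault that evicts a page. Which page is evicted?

4

pos 1: 4 -> fault, frames {4}
pos 2: 9 -> fault, frames {4,9}
pos 3: 2 -> fault, frames {4,9,2}
pos 4: 9 -> hit
pos 5: 3 -> fault, frames {4,2,9,3}
pos 6: 9 -> hit
pos 7: 0 -> fault, evict 4, frames {2,3,9,0}
At position 7, page 4 is evicted.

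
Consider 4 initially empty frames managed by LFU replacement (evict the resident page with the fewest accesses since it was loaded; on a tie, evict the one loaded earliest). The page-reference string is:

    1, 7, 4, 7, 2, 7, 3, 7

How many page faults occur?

1: fault, frames {1}
7: fault, frames {1,7}
4: fault, frames {1,7,4}
7: hit
2: fault, frames {1,7,4,2}
7: hit
3: fault, evict 1, frames {7,4,2,3}
7: hit
Page faults: 5.

5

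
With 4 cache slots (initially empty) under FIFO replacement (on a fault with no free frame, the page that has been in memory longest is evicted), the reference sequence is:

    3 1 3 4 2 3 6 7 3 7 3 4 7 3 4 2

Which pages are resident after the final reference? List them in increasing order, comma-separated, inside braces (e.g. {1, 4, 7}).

3 -> miss, frames (3)
1 -> miss, frames (3 1)
3 -> hit
4 -> miss, frames (3 1 4)
2 -> miss, frames (3 1 4 2)
3 -> hit
6 -> miss, evict 3, frames (1 4 2 6)
7 -> miss, evict 1, frames (4 2 6 7)
3 -> miss, evict 4, frames (2 6 7 3)
7 -> hit
3 -> hit
4 -> miss, evict 2, frames (6 7 3 4)
7 -> hit
3 -> hit
4 -> hit
2 -> miss, evict 6, frames (7 3 4 2)

{2, 3, 4, 7}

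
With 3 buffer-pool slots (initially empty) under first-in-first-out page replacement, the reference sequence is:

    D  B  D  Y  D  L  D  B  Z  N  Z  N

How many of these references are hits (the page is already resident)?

4

D -> miss, frames [D]
B -> miss, frames [D, B]
D -> hit
Y -> miss, frames [D, B, Y]
D -> hit
L -> miss, evict D, frames [B, Y, L]
D -> miss, evict B, frames [Y, L, D]
B -> miss, evict Y, frames [L, D, B]
Z -> miss, evict L, frames [D, B, Z]
N -> miss, evict D, frames [B, Z, N]
Z -> hit
N -> hit
Hits: 4.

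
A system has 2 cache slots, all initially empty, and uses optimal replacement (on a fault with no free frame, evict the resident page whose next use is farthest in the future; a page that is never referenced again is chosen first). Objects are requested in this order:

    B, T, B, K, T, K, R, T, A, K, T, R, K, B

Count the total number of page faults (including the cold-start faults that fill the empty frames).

B: fault, frames (B)
T: fault, frames (B T)
B: hit
K: fault, evict B, frames (T K)
T: hit
K: hit
R: fault, evict K, frames (T R)
T: hit
A: fault, evict R, frames (T A)
K: fault, evict A, frames (T K)
T: hit
R: fault, evict T, frames (K R)
K: hit
B: fault, evict R, frames (K B)
Page faults: 8.

8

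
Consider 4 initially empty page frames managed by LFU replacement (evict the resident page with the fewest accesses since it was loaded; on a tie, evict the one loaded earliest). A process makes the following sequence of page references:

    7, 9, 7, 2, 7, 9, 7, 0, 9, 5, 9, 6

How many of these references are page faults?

7 → miss, frames (7)
9 → miss, frames (7 9)
7 → hit
2 → miss, frames (7 9 2)
7 → hit
9 → hit
7 → hit
0 → miss, frames (7 9 2 0)
9 → hit
5 → miss, evict 2, frames (7 9 0 5)
9 → hit
6 → miss, evict 0, frames (7 9 5 6)
Page faults: 6.

6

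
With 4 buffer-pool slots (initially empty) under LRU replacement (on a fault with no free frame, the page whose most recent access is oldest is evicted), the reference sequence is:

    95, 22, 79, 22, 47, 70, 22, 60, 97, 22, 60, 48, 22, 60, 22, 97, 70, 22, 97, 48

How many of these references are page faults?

95: fault, frames {95}
22: fault, frames {95,22}
79: fault, frames {95,22,79}
22: hit
47: fault, frames {95,79,22,47}
70: fault, evict 95, frames {79,22,47,70}
22: hit
60: fault, evict 79, frames {47,70,22,60}
97: fault, evict 47, frames {70,22,60,97}
22: hit
60: hit
48: fault, evict 70, frames {97,22,60,48}
22: hit
60: hit
22: hit
97: hit
70: fault, evict 48, frames {60,22,97,70}
22: hit
97: hit
48: fault, evict 60, frames {70,22,97,48}
Page faults: 10.

10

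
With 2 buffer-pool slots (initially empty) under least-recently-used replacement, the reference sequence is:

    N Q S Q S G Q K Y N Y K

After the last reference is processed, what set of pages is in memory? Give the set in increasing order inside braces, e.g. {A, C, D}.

{K, Y}

N -> fault, frames (N)
Q -> fault, frames (N Q)
S -> fault, evict N, frames (Q S)
Q -> hit
S -> hit
G -> fault, evict Q, frames (S G)
Q -> fault, evict S, frames (G Q)
K -> fault, evict G, frames (Q K)
Y -> fault, evict Q, frames (K Y)
N -> fault, evict K, frames (Y N)
Y -> hit
K -> fault, evict N, frames (Y K)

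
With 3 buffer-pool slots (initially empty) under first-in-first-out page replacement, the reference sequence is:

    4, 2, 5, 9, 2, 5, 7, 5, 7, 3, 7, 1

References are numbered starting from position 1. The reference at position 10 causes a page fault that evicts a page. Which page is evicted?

5

pos 1: 4: miss, frames [4]
pos 2: 2: miss, frames [4, 2]
pos 3: 5: miss, frames [4, 2, 5]
pos 4: 9: miss, evict 4, frames [2, 5, 9]
pos 5: 2: hit
pos 6: 5: hit
pos 7: 7: miss, evict 2, frames [5, 9, 7]
pos 8: 5: hit
pos 9: 7: hit
pos 10: 3: miss, evict 5, frames [9, 7, 3]
At position 10, page 5 is evicted.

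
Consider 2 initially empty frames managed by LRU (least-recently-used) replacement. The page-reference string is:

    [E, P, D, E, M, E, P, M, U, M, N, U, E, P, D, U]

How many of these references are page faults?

14

E: miss, frames (E)
P: miss, frames (E P)
D: miss, evict E, frames (P D)
E: miss, evict P, frames (D E)
M: miss, evict D, frames (E M)
E: hit
P: miss, evict M, frames (E P)
M: miss, evict E, frames (P M)
U: miss, evict P, frames (M U)
M: hit
N: miss, evict U, frames (M N)
U: miss, evict M, frames (N U)
E: miss, evict N, frames (U E)
P: miss, evict U, frames (E P)
D: miss, evict E, frames (P D)
U: miss, evict P, frames (D U)
Page faults: 14.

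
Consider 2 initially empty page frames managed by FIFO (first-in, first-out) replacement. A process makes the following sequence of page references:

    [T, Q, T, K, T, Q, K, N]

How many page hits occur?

1

T → fault, frames {T}
Q → fault, frames {T,Q}
T → hit
K → fault, evict T, frames {Q,K}
T → fault, evict Q, frames {K,T}
Q → fault, evict K, frames {T,Q}
K → fault, evict T, frames {Q,K}
N → fault, evict Q, frames {K,N}
Hits: 1.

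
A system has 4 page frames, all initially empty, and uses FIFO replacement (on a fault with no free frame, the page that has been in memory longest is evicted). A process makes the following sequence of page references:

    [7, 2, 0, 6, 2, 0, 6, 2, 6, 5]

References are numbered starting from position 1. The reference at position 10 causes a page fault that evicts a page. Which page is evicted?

7

pos 1: 7 -> miss, frames (7)
pos 2: 2 -> miss, frames (7 2)
pos 3: 0 -> miss, frames (7 2 0)
pos 4: 6 -> miss, frames (7 2 0 6)
pos 5: 2 -> hit
pos 6: 0 -> hit
pos 7: 6 -> hit
pos 8: 2 -> hit
pos 9: 6 -> hit
pos 10: 5 -> miss, evict 7, frames (2 0 6 5)
At position 10, page 7 is evicted.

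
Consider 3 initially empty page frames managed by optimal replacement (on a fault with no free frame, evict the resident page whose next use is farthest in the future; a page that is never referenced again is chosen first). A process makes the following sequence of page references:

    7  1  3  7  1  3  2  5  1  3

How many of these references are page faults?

5

7: miss, frames (7)
1: miss, frames (7 1)
3: miss, frames (7 1 3)
7: hit
1: hit
3: hit
2: miss, evict 7, frames (1 3 2)
5: miss, evict 2, frames (1 3 5)
1: hit
3: hit
Page faults: 5.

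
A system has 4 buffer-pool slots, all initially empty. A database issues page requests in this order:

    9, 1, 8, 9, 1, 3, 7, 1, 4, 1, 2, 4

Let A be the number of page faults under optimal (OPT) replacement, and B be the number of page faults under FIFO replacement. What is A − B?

Under OPT: F F F . . F F . F . F . → 7 faults.
Under FIFO: F F F . . F F . F F F . → 8 faults.
A − B = 7 − 8 = -1.

-1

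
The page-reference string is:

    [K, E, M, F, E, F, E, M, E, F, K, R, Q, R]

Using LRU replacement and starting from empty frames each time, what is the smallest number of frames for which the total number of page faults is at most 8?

3

f=1: 14 faults
f=2: 10 faults
f=3: 7 faults
f=4: 6 faults
f=5: 6 faults
f=6: 6 faults
Smallest f with faults ≤ 8 is 3.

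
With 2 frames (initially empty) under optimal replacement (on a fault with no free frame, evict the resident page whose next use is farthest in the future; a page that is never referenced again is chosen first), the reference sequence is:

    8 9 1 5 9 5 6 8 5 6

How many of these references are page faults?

7

8 → miss, frames (8)
9 → miss, frames (8 9)
1 → miss, evict 8, frames (9 1)
5 → miss, evict 1, frames (9 5)
9 → hit
5 → hit
6 → miss, evict 9, frames (5 6)
8 → miss, evict 6, frames (5 8)
5 → hit
6 → miss, evict 8, frames (5 6)
Page faults: 7.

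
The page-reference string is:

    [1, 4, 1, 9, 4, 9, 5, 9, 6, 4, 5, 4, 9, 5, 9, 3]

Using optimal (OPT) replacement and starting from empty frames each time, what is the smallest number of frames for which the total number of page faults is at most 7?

3

f=1: 16 faults
f=2: 8 faults
f=3: 7 faults
f=4: 6 faults
f=5: 6 faults
f=6: 6 faults
Smallest f with faults ≤ 7 is 3.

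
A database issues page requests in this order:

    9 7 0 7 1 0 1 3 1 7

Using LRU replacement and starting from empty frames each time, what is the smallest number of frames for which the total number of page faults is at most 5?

f=1: 10 faults
f=2: 7 faults
f=3: 6 faults
f=4: 5 faults
f=5: 5 faults
Smallest f with faults ≤ 5 is 4.

4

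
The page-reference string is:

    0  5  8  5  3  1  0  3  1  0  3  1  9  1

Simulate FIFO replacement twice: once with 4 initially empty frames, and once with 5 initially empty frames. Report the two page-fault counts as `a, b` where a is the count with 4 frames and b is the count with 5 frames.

4 frames: F F F . F F F . . . . . F . → 7 faults.
5 frames: F F F . F F . . . . . . F . → 6 faults.
6 < 7: adding a frame reduced faults, as is typical.

7, 6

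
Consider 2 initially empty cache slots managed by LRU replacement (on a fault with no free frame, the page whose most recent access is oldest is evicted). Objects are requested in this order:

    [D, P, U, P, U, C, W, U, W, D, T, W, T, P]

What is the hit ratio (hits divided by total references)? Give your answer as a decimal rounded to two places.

D → fault, frames (D)
P → fault, frames (D P)
U → fault, evict D, frames (P U)
P → hit
U → hit
C → fault, evict P, frames (U C)
W → fault, evict U, frames (C W)
U → fault, evict C, frames (W U)
W → hit
D → fault, evict U, frames (W D)
T → fault, evict W, frames (D T)
W → fault, evict D, frames (T W)
T → hit
P → fault, evict W, frames (T P)
Hits: 4 of 14 references → 4/14 = 0.2857.

0.29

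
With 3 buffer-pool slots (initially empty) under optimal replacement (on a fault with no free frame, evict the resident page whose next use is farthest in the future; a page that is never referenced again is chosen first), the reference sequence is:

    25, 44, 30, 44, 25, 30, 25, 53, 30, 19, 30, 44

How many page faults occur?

5

25 -> miss, frames [25]
44 -> miss, frames [25, 44]
30 -> miss, frames [25, 44, 30]
44 -> hit
25 -> hit
30 -> hit
25 -> hit
53 -> miss, evict 25, frames [44, 30, 53]
30 -> hit
19 -> miss, evict 53, frames [44, 30, 19]
30 -> hit
44 -> hit
Page faults: 5.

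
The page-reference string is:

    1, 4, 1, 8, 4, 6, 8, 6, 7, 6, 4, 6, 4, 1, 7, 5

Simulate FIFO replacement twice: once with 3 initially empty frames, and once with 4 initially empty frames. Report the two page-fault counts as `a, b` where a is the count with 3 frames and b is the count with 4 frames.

8, 7

3 frames: F F . F . F . . F . F . . F . F → 8 faults.
4 frames: F F . F . F . . F . . . . F . F → 7 faults.
7 < 8: adding a frame reduced faults, as is typical.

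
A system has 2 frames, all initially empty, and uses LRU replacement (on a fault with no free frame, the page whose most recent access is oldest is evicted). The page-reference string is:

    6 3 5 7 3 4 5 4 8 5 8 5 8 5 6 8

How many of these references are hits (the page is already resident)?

5

6 -> miss, frames [6]
3 -> miss, frames [6, 3]
5 -> miss, evict 6, frames [3, 5]
7 -> miss, evict 3, frames [5, 7]
3 -> miss, evict 5, frames [7, 3]
4 -> miss, evict 7, frames [3, 4]
5 -> miss, evict 3, frames [4, 5]
4 -> hit
8 -> miss, evict 5, frames [4, 8]
5 -> miss, evict 4, frames [8, 5]
8 -> hit
5 -> hit
8 -> hit
5 -> hit
6 -> miss, evict 8, frames [5, 6]
8 -> miss, evict 5, frames [6, 8]
Hits: 5.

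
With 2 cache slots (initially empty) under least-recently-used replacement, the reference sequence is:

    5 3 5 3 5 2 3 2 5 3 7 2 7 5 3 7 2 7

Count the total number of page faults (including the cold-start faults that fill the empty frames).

5 → fault, frames (5)
3 → fault, frames (5 3)
5 → hit
3 → hit
5 → hit
2 → fault, evict 3, frames (5 2)
3 → fault, evict 5, frames (2 3)
2 → hit
5 → fault, evict 3, frames (2 5)
3 → fault, evict 2, frames (5 3)
7 → fault, evict 5, frames (3 7)
2 → fault, evict 3, frames (7 2)
7 → hit
5 → fault, evict 2, frames (7 5)
3 → fault, evict 7, frames (5 3)
7 → fault, evict 5, frames (3 7)
2 → fault, evict 3, frames (7 2)
7 → hit
Page faults: 12.

12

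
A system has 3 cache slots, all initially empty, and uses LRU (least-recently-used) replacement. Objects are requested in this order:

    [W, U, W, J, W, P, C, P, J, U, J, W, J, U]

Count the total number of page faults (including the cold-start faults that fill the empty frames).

W: miss, frames (W)
U: miss, frames (W U)
W: hit
J: miss, frames (U W J)
W: hit
P: miss, evict U, frames (J W P)
C: miss, evict J, frames (W P C)
P: hit
J: miss, evict W, frames (C P J)
U: miss, evict C, frames (P J U)
J: hit
W: miss, evict P, frames (U J W)
J: hit
U: hit
Page faults: 8.

8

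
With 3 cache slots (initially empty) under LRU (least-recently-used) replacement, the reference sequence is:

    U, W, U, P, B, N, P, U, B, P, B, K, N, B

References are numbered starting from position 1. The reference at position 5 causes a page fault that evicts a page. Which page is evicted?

W

pos 1: U: miss, frames {U}
pos 2: W: miss, frames {U,W}
pos 3: U: hit
pos 4: P: miss, frames {W,U,P}
pos 5: B: miss, evict W, frames {U,P,B}
At position 5, page W is evicted.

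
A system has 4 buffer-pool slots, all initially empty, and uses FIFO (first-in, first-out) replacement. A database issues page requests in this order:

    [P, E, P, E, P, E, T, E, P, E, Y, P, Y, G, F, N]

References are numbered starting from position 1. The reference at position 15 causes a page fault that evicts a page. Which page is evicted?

pos 1: P → miss, frames [P]
pos 2: E → miss, frames [P, E]
pos 3: P → hit
pos 4: E → hit
pos 5: P → hit
pos 6: E → hit
pos 7: T → miss, frames [P, E, T]
pos 8: E → hit
pos 9: P → hit
pos 10: E → hit
pos 11: Y → miss, frames [P, E, T, Y]
pos 12: P → hit
pos 13: Y → hit
pos 14: G → miss, evict P, frames [E, T, Y, G]
pos 15: F → miss, evict E, frames [T, Y, G, F]
At position 15, page E is evicted.

E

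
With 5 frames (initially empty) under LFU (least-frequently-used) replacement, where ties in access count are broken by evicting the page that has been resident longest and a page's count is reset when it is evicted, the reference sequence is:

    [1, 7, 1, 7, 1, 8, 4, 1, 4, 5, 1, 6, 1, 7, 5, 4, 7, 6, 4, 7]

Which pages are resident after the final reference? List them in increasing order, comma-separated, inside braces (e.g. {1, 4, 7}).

1: fault, frames (1)
7: fault, frames (1 7)
1: hit
7: hit
1: hit
8: fault, frames (1 7 8)
4: fault, frames (1 7 8 4)
1: hit
4: hit
5: fault, frames (1 7 8 4 5)
1: hit
6: fault, evict 8, frames (1 7 4 5 6)
1: hit
7: hit
5: hit
4: hit
7: hit
6: hit
4: hit
7: hit

{1, 4, 5, 6, 7}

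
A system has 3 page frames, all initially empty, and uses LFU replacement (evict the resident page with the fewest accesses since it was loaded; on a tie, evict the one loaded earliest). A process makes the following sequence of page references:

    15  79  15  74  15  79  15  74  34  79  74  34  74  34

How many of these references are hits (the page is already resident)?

15: miss, frames {15}
79: miss, frames {15,79}
15: hit
74: miss, frames {15,79,74}
15: hit
79: hit
15: hit
74: hit
34: miss, evict 79, frames {15,74,34}
79: miss, evict 34, frames {15,74,79}
74: hit
34: miss, evict 79, frames {15,74,34}
74: hit
34: hit
Hits: 8.

8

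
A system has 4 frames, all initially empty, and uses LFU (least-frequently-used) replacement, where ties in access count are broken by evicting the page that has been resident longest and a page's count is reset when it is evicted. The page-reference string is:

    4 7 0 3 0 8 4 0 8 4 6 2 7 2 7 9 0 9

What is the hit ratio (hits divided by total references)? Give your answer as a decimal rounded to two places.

4: fault, frames [4]
7: fault, frames [4, 7]
0: fault, frames [4, 7, 0]
3: fault, frames [4, 7, 0, 3]
0: hit
8: fault, evict 4, frames [7, 0, 3, 8]
4: fault, evict 7, frames [0, 3, 8, 4]
0: hit
8: hit
4: hit
6: fault, evict 3, frames [0, 8, 4, 6]
2: fault, evict 6, frames [0, 8, 4, 2]
7: fault, evict 2, frames [0, 8, 4, 7]
2: fault, evict 7, frames [0, 8, 4, 2]
7: fault, evict 2, frames [0, 8, 4, 7]
9: fault, evict 7, frames [0, 8, 4, 9]
0: hit
9: hit
Hits: 6 of 18 references → 6/18 = 0.3333.

0.33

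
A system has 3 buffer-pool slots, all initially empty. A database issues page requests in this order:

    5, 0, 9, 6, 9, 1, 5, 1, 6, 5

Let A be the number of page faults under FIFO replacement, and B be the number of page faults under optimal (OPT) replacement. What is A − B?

1

Under FIFO: F F F F . F F . . . → 6 faults.
Under OPT: F F F F . F . . . . → 5 faults.
A − B = 6 − 5 = 1.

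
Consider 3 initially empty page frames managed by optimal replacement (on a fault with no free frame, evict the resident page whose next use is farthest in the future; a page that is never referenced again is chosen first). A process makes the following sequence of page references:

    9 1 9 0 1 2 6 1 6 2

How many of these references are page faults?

9 -> fault, frames (9)
1 -> fault, frames (9 1)
9 -> hit
0 -> fault, frames (9 1 0)
1 -> hit
2 -> fault, evict 0, frames (9 1 2)
6 -> fault, evict 9, frames (1 2 6)
1 -> hit
6 -> hit
2 -> hit
Page faults: 5.

5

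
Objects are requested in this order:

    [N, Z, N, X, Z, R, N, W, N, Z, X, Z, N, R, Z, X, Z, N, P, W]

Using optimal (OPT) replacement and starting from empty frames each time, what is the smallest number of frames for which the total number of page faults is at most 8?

f=1: 20 faults
f=2: 14 faults
f=3: 10 faults
f=4: 8 faults
f=5: 6 faults
f=6: 6 faults
Smallest f with faults ≤ 8 is 4.

4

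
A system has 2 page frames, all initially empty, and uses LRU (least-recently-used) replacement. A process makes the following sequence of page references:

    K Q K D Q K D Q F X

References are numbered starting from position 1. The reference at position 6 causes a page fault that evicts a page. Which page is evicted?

D

pos 1: K → fault, frames [K]
pos 2: Q → fault, frames [K, Q]
pos 3: K → hit
pos 4: D → fault, evict Q, frames [K, D]
pos 5: Q → fault, evict K, frames [D, Q]
pos 6: K → fault, evict D, frames [Q, K]
At position 6, page D is evicted.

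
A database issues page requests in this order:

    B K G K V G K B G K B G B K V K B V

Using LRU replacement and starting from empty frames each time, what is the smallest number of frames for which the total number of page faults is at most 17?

f=1: 18 faults
f=2: 15 faults
f=3: 6 faults
f=4: 4 faults
Smallest f with faults ≤ 17 is 2.

2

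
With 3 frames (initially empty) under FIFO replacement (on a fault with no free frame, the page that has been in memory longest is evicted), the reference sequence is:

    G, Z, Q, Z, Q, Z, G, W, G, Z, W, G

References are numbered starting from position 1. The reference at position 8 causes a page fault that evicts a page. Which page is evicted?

pos 1: G: fault, frames (G)
pos 2: Z: fault, frames (G Z)
pos 3: Q: fault, frames (G Z Q)
pos 4: Z: hit
pos 5: Q: hit
pos 6: Z: hit
pos 7: G: hit
pos 8: W: fault, evict G, frames (Z Q W)
At position 8, page G is evicted.

G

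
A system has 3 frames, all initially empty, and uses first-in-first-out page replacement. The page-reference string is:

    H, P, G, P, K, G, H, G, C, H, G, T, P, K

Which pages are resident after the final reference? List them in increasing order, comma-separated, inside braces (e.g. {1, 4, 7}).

H → fault, frames [H]
P → fault, frames [H, P]
G → fault, frames [H, P, G]
P → hit
K → fault, evict H, frames [P, G, K]
G → hit
H → fault, evict P, frames [G, K, H]
G → hit
C → fault, evict G, frames [K, H, C]
H → hit
G → fault, evict K, frames [H, C, G]
T → fault, evict H, frames [C, G, T]
P → fault, evict C, frames [G, T, P]
K → fault, evict G, frames [T, P, K]

{K, P, T}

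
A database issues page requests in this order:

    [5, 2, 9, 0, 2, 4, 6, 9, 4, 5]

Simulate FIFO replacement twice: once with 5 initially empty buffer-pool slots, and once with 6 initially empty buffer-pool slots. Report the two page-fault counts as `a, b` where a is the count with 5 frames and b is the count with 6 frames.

7, 6

5 frames: F F F F . F F . . F → 7 faults.
6 frames: F F F F . F F . . . → 6 faults.
6 < 7: adding a frame reduced faults, as is typical.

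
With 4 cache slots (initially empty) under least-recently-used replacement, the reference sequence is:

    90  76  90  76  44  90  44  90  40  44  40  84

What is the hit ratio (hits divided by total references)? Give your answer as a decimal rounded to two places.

0.58

90 -> fault, frames [90]
76 -> fault, frames [90, 76]
90 -> hit
76 -> hit
44 -> fault, frames [90, 76, 44]
90 -> hit
44 -> hit
90 -> hit
40 -> fault, frames [76, 44, 90, 40]
44 -> hit
40 -> hit
84 -> fault, evict 76, frames [90, 44, 40, 84]
Hits: 7 of 12 references → 7/12 = 0.5833.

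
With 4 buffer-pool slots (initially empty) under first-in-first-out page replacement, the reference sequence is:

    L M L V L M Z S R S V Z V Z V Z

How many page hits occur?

10

L → fault, frames (L)
M → fault, frames (L M)
L → hit
V → fault, frames (L M V)
L → hit
M → hit
Z → fault, frames (L M V Z)
S → fault, evict L, frames (M V Z S)
R → fault, evict M, frames (V Z S R)
S → hit
V → hit
Z → hit
V → hit
Z → hit
V → hit
Z → hit
Hits: 10.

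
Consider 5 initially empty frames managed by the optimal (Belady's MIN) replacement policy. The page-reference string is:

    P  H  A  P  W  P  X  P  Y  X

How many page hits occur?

4

P -> fault, frames {P}
H -> fault, frames {P,H}
A -> fault, frames {P,H,A}
P -> hit
W -> fault, frames {P,H,A,W}
P -> hit
X -> fault, frames {P,H,A,W,X}
P -> hit
Y -> fault, evict W, frames {P,H,A,X,Y}
X -> hit
Hits: 4.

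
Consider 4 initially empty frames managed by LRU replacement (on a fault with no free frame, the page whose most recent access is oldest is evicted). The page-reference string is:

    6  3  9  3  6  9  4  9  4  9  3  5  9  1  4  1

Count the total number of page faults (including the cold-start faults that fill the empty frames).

7

6 → fault, frames {6}
3 → fault, frames {6,3}
9 → fault, frames {6,3,9}
3 → hit
6 → hit
9 → hit
4 → fault, frames {3,6,9,4}
9 → hit
4 → hit
9 → hit
3 → hit
5 → fault, evict 6, frames {4,9,3,5}
9 → hit
1 → fault, evict 4, frames {3,5,9,1}
4 → fault, evict 3, frames {5,9,1,4}
1 → hit
Page faults: 7.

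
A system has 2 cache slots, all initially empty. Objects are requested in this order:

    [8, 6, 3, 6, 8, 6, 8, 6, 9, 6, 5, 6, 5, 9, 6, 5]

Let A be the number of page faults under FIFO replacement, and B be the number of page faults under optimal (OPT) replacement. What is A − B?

Under FIFO: F F F . F F . . F . F F . F . F → 10 faults.
Under OPT: F F F . F . . . F . F . . F . F → 8 faults.
A − B = 10 − 8 = 2.

2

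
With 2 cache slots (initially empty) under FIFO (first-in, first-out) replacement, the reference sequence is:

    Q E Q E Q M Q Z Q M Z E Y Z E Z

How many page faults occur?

10

Q -> miss, frames (Q)
E -> miss, frames (Q E)
Q -> hit
E -> hit
Q -> hit
M -> miss, evict Q, frames (E M)
Q -> miss, evict E, frames (M Q)
Z -> miss, evict M, frames (Q Z)
Q -> hit
M -> miss, evict Q, frames (Z M)
Z -> hit
E -> miss, evict Z, frames (M E)
Y -> miss, evict M, frames (E Y)
Z -> miss, evict E, frames (Y Z)
E -> miss, evict Y, frames (Z E)
Z -> hit
Page faults: 10.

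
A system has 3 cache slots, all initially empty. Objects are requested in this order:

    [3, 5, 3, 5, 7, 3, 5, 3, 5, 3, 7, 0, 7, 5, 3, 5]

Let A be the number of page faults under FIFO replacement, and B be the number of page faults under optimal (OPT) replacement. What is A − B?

1

Under FIFO: F F . . F . . . . . . F . . F F → 6 faults.
Under OPT: F F . . F . . . . . . F . . F . → 5 faults.
A − B = 6 − 5 = 1.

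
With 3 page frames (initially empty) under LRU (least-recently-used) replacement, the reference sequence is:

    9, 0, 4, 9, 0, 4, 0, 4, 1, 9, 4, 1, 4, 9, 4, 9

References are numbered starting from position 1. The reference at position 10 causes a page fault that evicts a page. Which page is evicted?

pos 1: 9 -> fault, frames {9}
pos 2: 0 -> fault, frames {9,0}
pos 3: 4 -> fault, frames {9,0,4}
pos 4: 9 -> hit
pos 5: 0 -> hit
pos 6: 4 -> hit
pos 7: 0 -> hit
pos 8: 4 -> hit
pos 9: 1 -> fault, evict 9, frames {0,4,1}
pos 10: 9 -> fault, evict 0, frames {4,1,9}
At position 10, page 0 is evicted.

0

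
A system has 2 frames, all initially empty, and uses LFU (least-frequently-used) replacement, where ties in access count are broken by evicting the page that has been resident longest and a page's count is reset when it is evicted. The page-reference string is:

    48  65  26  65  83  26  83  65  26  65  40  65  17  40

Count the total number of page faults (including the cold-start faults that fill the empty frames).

10

48 → miss, frames {48}
65 → miss, frames {48,65}
26 → miss, evict 48, frames {65,26}
65 → hit
83 → miss, evict 26, frames {65,83}
26 → miss, evict 83, frames {65,26}
83 → miss, evict 26, frames {65,83}
65 → hit
26 → miss, evict 83, frames {65,26}
65 → hit
40 → miss, evict 26, frames {65,40}
65 → hit
17 → miss, evict 40, frames {65,17}
40 → miss, evict 17, frames {65,40}
Page faults: 10.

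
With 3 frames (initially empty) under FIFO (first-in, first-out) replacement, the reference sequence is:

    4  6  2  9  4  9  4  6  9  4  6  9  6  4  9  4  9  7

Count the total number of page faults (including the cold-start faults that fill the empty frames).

4 -> miss, frames {4}
6 -> miss, frames {4,6}
2 -> miss, frames {4,6,2}
9 -> miss, evict 4, frames {6,2,9}
4 -> miss, evict 6, frames {2,9,4}
9 -> hit
4 -> hit
6 -> miss, evict 2, frames {9,4,6}
9 -> hit
4 -> hit
6 -> hit
9 -> hit
6 -> hit
4 -> hit
9 -> hit
4 -> hit
9 -> hit
7 -> miss, evict 9, frames {4,6,7}
Page faults: 7.

7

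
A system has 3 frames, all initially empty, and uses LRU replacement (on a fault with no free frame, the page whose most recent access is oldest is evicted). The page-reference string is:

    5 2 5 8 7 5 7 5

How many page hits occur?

4

5: miss, frames [5]
2: miss, frames [5, 2]
5: hit
8: miss, frames [2, 5, 8]
7: miss, evict 2, frames [5, 8, 7]
5: hit
7: hit
5: hit
Hits: 4.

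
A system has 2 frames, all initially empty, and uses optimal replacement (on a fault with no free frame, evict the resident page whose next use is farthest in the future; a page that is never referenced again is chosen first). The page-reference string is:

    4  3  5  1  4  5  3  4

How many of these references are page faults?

4 -> miss, frames [4]
3 -> miss, frames [4, 3]
5 -> miss, evict 3, frames [4, 5]
1 -> miss, evict 5, frames [4, 1]
4 -> hit
5 -> miss, evict 1, frames [4, 5]
3 -> miss, evict 5, frames [4, 3]
4 -> hit
Page faults: 6.

6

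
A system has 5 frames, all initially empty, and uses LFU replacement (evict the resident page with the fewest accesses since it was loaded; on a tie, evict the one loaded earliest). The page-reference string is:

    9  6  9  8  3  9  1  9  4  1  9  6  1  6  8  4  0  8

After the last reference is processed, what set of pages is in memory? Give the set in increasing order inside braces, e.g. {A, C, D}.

{1, 4, 6, 8, 9}

9 → miss, frames [9]
6 → miss, frames [9, 6]
9 → hit
8 → miss, frames [9, 6, 8]
3 → miss, frames [9, 6, 8, 3]
9 → hit
1 → miss, frames [9, 6, 8, 3, 1]
9 → hit
4 → miss, evict 6, frames [9, 8, 3, 1, 4]
1 → hit
9 → hit
6 → miss, evict 8, frames [9, 3, 1, 4, 6]
1 → hit
6 → hit
8 → miss, evict 3, frames [9, 1, 4, 6, 8]
4 → hit
0 → miss, evict 8, frames [9, 1, 4, 6, 0]
8 → miss, evict 0, frames [9, 1, 4, 6, 8]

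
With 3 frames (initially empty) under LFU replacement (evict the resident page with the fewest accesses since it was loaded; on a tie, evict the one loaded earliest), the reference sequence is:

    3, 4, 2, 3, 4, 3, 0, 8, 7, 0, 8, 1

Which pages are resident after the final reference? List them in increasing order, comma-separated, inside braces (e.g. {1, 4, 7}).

3 → fault, frames [3]
4 → fault, frames [3, 4]
2 → fault, frames [3, 4, 2]
3 → hit
4 → hit
3 → hit
0 → fault, evict 2, frames [3, 4, 0]
8 → fault, evict 0, frames [3, 4, 8]
7 → fault, evict 8, frames [3, 4, 7]
0 → fault, evict 7, frames [3, 4, 0]
8 → fault, evict 0, frames [3, 4, 8]
1 → fault, evict 8, frames [3, 4, 1]

{1, 3, 4}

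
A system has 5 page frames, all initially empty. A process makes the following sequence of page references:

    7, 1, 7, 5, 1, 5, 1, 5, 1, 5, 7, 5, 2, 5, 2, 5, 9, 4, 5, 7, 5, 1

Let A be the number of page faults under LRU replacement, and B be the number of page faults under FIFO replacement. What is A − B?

Under LRU: F F . F . . . . . . . . F . . . F F . . . F → 7 faults.
Under FIFO: F F . F . . . . . . . . F . . . F F . F . F → 8 faults.
A − B = 7 − 8 = -1.

-1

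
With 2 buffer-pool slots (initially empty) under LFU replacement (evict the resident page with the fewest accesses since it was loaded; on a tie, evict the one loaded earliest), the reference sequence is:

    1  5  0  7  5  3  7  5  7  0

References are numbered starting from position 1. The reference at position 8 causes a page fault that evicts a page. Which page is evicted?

pos 1: 1 -> miss, frames (1)
pos 2: 5 -> miss, frames (1 5)
pos 3: 0 -> miss, evict 1, frames (5 0)
pos 4: 7 -> miss, evict 5, frames (0 7)
pos 5: 5 -> miss, evict 0, frames (7 5)
pos 6: 3 -> miss, evict 7, frames (5 3)
pos 7: 7 -> miss, evict 5, frames (3 7)
pos 8: 5 -> miss, evict 3, frames (7 5)
At position 8, page 3 is evicted.

3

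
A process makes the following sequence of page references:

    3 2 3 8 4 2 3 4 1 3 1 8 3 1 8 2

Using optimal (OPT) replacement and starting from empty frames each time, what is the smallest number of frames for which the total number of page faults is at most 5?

f=1: 16 faults
f=2: 9 faults
f=3: 7 faults
f=4: 5 faults
f=5: 5 faults
Smallest f with faults ≤ 5 is 4.

4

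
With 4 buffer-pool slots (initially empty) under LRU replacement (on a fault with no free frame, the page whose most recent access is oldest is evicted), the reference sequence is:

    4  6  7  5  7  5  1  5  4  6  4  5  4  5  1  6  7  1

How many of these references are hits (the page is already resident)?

10

4: fault, frames (4)
6: fault, frames (4 6)
7: fault, frames (4 6 7)
5: fault, frames (4 6 7 5)
7: hit
5: hit
1: fault, evict 4, frames (6 7 5 1)
5: hit
4: fault, evict 6, frames (7 1 5 4)
6: fault, evict 7, frames (1 5 4 6)
4: hit
5: hit
4: hit
5: hit
1: hit
6: hit
7: fault, evict 4, frames (5 1 6 7)
1: hit
Hits: 10.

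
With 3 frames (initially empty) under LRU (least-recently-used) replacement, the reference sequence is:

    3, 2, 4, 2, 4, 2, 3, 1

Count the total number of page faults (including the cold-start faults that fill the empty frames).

3: fault, frames (3)
2: fault, frames (3 2)
4: fault, frames (3 2 4)
2: hit
4: hit
2: hit
3: hit
1: fault, evict 4, frames (2 3 1)
Page faults: 4.

4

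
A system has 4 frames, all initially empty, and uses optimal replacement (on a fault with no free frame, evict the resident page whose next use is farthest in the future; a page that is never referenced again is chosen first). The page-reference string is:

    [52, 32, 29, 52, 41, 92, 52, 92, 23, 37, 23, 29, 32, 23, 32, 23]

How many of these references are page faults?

7

52: miss, frames (52)
32: miss, frames (52 32)
29: miss, frames (52 32 29)
52: hit
41: miss, frames (52 32 29 41)
92: miss, evict 41, frames (52 32 29 92)
52: hit
92: hit
23: miss, evict 92, frames (52 32 29 23)
37: miss, evict 52, frames (32 29 23 37)
23: hit
29: hit
32: hit
23: hit
32: hit
23: hit
Page faults: 7.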